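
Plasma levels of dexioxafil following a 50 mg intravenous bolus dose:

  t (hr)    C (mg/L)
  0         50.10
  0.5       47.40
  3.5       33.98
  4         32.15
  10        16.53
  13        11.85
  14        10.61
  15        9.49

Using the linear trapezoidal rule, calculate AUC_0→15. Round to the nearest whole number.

AUC = 373 mg/L·hr

Trapezoidal AUC_0→15:
  [0→0.5]: (50.10+47.40)/2 × 0.5 = 24.375
  [0.5→3.5]: (47.40+33.98)/2 × 3 = 122.07
  [3.5→4]: (33.98+32.15)/2 × 0.5 = 16.5325
  [4→10]: (32.15+16.53)/2 × 6 = 146.04
  [10→13]: (16.53+11.85)/2 × 3 = 42.57
  [13→14]: (11.85+10.61)/2 × 1 = 11.23
  [14→15]: (10.61+9.49)/2 × 1 = 10.05
  Sum = 372.8675 mg/L·hr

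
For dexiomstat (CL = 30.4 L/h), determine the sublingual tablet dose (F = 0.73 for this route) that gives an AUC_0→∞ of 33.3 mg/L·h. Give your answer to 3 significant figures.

Dose = CL × AUC_0→∞ / F
     = 30.4 × 33.3 / 0.73 = 1386.74 mg

Dose = 1390 mg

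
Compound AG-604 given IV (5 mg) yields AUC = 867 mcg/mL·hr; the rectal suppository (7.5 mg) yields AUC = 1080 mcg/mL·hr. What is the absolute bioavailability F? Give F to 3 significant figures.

F = (AUC_ev / D_ev) / (AUC_iv / D_iv)
  = (1080/7.5) / (867/5)
  = 144 / 173.4 = 0.8304

F = 0.830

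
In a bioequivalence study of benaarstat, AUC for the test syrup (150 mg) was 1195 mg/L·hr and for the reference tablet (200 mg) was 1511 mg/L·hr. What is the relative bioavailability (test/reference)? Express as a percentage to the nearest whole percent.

F_rel = (AUC_test/D_test) / (AUC_ref/D_ref)
      = (1195/150) / (1511/200)
      = 7.96667 / 7.555 = 1.0545 = 105.45%

F_rel = 105%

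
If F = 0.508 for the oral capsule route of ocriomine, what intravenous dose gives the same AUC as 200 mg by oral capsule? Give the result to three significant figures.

Systemic exposure from an extravascular dose = F × D_ev, so the equivalent IV dose is F × D_ev.
D_iv = F × D_ev = 0.508 × 200 = 101.6 mg

D_iv = 102 mg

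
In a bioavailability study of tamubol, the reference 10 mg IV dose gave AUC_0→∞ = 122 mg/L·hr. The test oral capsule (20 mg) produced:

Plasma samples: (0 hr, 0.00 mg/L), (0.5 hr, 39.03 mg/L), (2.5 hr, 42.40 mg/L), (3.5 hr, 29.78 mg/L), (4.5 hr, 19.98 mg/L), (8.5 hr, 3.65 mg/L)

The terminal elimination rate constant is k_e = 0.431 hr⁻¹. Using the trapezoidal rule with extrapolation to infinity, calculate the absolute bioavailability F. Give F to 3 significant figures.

Trapezoidal AUC_0→8.5 (oral capsule):
  [0→0.5]: (0.00+39.03)/2 × 0.5 = 9.7575
  [0.5→2.5]: (39.03+42.40)/2 × 2 = 81.43
  [2.5→3.5]: (42.40+29.78)/2 × 1 = 36.09
  [3.5→4.5]: (29.78+19.98)/2 × 1 = 24.88
  [4.5→8.5]: (19.98+3.65)/2 × 4 = 47.26
  Sum = 199.4175 mg/L·hr
Tail: C_last/k_e = 3.65/0.431 = 8.469
AUC_0→∞ (oral capsule) = 199.4175 + 8.469 = 207.8865 mg/L·hr
F = (AUC_ev/D_ev)/(AUC_iv/D_iv) = (207.8865/20)/(122/10) = 10.394325/12.2 = 0.8520

F = 0.852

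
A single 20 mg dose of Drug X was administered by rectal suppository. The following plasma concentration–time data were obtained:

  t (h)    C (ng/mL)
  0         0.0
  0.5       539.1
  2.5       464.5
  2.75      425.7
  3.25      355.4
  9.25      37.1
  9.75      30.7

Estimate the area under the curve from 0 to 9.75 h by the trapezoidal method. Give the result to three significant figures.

AUC = 2640 ng/mL·h

Trapezoidal AUC_0→9.75:
  [0→0.5]: (0.0+539.1)/2 × 0.5 = 134.775
  [0.5→2.5]: (539.1+464.5)/2 × 2 = 1003.6
  [2.5→2.75]: (464.5+425.7)/2 × 0.25 = 111.275
  [2.75→3.25]: (425.7+355.4)/2 × 0.5 = 195.275
  [3.25→9.25]: (355.4+37.1)/2 × 6 = 1177.5
  [9.25→9.75]: (37.1+30.7)/2 × 0.5 = 16.95
  Sum = 2639.375 ng/mL·h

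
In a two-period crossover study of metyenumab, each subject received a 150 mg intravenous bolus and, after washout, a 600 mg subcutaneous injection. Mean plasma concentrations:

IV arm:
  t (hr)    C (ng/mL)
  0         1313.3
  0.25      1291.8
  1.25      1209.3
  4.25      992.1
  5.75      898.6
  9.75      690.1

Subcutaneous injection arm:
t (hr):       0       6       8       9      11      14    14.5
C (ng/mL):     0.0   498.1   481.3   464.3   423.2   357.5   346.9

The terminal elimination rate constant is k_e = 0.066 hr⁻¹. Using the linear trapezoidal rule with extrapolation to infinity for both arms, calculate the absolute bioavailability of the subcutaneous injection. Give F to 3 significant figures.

F = 0.131

Trapezoidal AUC_0→9.75 (IV):
  [0→0.25]: (1313.3+1291.8)/2 × 0.25 = 325.6375
  [0.25→1.25]: (1291.8+1209.3)/2 × 1 = 1250.55
  [1.25→4.25]: (1209.3+992.1)/2 × 3 = 3302.1
  [4.25→5.75]: (992.1+898.6)/2 × 1.5 = 1418.025
  [5.75→9.75]: (898.6+690.1)/2 × 4 = 3177.4
  Sum = 9473.7125 ng/mL·hr
IV tail: 690.1/0.066 = 10456.061; AUC_iv,0→∞ = 9473.7125 + 10456.061 = 19929.7735 ng/mL·hr
Trapezoidal AUC_0→14.5 (subcutaneous injection):
  [0→6]: (0.0+498.1)/2 × 6 = 1494.3
  [6→8]: (498.1+481.3)/2 × 2 = 979.4
  [8→9]: (481.3+464.3)/2 × 1 = 472.8
  [9→11]: (464.3+423.2)/2 × 2 = 887.5
  [11→14]: (423.2+357.5)/2 × 3 = 1171.05
  [14→14.5]: (357.5+346.9)/2 × 0.5 = 176.1
  Sum = 5181.15 ng/mL·hr
subcutaneous injection tail: 346.9/0.066 = 5256.061; AUC_ev,0→∞ = 5181.15 + 5256.061 = 10437.211 ng/mL·hr
F = (AUC_ev/D_ev)/(AUC_iv/D_iv) = (10437.211/600)/(19929.7735/150) = 17.3954/132.865 = 0.1309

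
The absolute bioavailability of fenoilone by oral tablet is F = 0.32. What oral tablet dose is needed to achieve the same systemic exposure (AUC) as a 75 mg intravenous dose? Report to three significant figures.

D_oral = 234 mg

For equal systemic exposure: F × D_ev = D_iv
D_ev = D_iv / F = 75 / 0.32 = 234.375 mg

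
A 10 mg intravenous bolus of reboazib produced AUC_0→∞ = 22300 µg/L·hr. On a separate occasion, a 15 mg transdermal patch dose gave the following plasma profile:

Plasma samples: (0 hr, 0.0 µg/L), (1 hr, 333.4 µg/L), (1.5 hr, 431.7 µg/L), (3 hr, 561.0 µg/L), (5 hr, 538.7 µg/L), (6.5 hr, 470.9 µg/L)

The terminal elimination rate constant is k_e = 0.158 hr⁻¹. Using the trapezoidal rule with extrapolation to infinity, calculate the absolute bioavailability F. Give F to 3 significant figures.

F = 0.178

Trapezoidal AUC_0→6.5 (transdermal patch):
  [0→1]: (0.0+333.4)/2 × 1 = 166.7
  [1→1.5]: (333.4+431.7)/2 × 0.5 = 191.275
  [1.5→3]: (431.7+561.0)/2 × 1.5 = 744.525
  [3→5]: (561.0+538.7)/2 × 2 = 1099.7
  [5→6.5]: (538.7+470.9)/2 × 1.5 = 757.2
  Sum = 2959.4 µg/L·hr
Tail: C_last/k_e = 470.9/0.158 = 2980.380
AUC_0→∞ (transdermal patch) = 2959.4 + 2980.380 = 5939.78 µg/L·hr
F = (AUC_ev/D_ev)/(AUC_iv/D_iv) = (5939.78/15)/(22300/10) = 395.985/2230 = 0.1776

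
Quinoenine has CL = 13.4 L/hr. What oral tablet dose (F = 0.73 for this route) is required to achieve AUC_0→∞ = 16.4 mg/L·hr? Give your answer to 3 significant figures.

Dose = CL × AUC_0→∞ / F
     = 13.4 × 16.4 / 0.73 = 301.041 mg

Dose = 301 mg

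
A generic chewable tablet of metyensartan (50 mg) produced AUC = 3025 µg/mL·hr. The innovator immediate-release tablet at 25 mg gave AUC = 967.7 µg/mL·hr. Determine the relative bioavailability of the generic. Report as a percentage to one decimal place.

F_rel = 156.3%

F_rel = (AUC_test/D_test) / (AUC_ref/D_ref)
      = (3025/50) / (967.7/25)
      = 60.5 / 38.708 = 1.5630 = 156.30%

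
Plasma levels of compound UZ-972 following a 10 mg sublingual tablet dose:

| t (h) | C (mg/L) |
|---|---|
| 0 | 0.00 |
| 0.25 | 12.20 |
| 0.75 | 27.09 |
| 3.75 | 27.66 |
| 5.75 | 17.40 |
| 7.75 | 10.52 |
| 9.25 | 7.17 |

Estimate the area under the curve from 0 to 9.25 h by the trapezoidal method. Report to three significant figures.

Trapezoidal AUC_0→9.25:
  [0→0.25]: (0.00+12.20)/2 × 0.25 = 1.525
  [0.25→0.75]: (12.20+27.09)/2 × 0.5 = 9.8225
  [0.75→3.75]: (27.09+27.66)/2 × 3 = 82.125
  [3.75→5.75]: (27.66+17.40)/2 × 2 = 45.06
  [5.75→7.75]: (17.40+10.52)/2 × 2 = 27.92
  [7.75→9.25]: (10.52+7.17)/2 × 1.5 = 13.2675
  Sum = 179.72 mg/L·h

AUC = 180 mg/L·h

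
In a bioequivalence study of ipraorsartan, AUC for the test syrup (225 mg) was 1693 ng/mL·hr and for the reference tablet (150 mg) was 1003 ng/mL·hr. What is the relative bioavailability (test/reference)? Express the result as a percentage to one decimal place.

F_rel = (AUC_test/D_test) / (AUC_ref/D_ref)
      = (1693/225) / (1003/150)
      = 7.52444 / 6.68667 = 1.1253 = 112.53%

F_rel = 112.5%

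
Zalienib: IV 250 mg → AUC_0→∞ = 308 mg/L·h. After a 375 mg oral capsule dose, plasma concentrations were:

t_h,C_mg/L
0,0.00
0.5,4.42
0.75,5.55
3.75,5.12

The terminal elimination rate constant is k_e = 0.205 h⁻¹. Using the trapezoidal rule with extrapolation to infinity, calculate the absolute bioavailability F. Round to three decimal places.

Trapezoidal AUC_0→3.75 (oral capsule):
  [0→0.5]: (0.00+4.42)/2 × 0.5 = 1.105
  [0.5→0.75]: (4.42+5.55)/2 × 0.25 = 1.24625
  [0.75→3.75]: (5.55+5.12)/2 × 3 = 16.005
  Sum = 18.35625 mg/L·h
Tail: C_last/k_e = 5.12/0.205 = 24.976
AUC_0→∞ (oral capsule) = 18.35625 + 24.976 = 43.33225 mg/L·h
F = (AUC_ev/D_ev)/(AUC_iv/D_iv) = (43.33225/375)/(308/250) = 0.115553/1.232 = 0.0938

F = 0.094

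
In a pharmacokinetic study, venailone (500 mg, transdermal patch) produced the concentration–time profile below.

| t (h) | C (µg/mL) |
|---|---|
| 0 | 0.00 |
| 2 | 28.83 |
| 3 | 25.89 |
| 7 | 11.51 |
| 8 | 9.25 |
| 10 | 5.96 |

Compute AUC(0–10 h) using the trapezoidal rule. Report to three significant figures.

AUC = 157 µg/mL·h

Trapezoidal AUC_0→10:
  [0→2]: (0.00+28.83)/2 × 2 = 28.83
  [2→3]: (28.83+25.89)/2 × 1 = 27.36
  [3→7]: (25.89+11.51)/2 × 4 = 74.8
  [7→8]: (11.51+9.25)/2 × 1 = 10.38
  [8→10]: (9.25+5.96)/2 × 2 = 15.21
  Sum = 156.58 µg/mL·h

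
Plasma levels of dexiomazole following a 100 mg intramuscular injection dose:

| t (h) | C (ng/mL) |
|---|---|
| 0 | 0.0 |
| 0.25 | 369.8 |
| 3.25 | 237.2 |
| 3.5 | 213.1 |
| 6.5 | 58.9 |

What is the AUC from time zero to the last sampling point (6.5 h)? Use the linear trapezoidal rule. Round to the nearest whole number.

Trapezoidal AUC_0→6.5:
  [0→0.25]: (0.0+369.8)/2 × 0.25 = 46.225
  [0.25→3.25]: (369.8+237.2)/2 × 3 = 910.5
  [3.25→3.5]: (237.2+213.1)/2 × 0.25 = 56.2875
  [3.5→6.5]: (213.1+58.9)/2 × 3 = 408.0
  Sum = 1421.0125 ng/mL·h

AUC = 1421 ng/mL·h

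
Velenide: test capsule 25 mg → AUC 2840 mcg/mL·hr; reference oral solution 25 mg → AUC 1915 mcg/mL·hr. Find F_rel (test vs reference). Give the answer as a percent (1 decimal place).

F_rel = 148.3%

F_rel = (AUC_test/D_test) / (AUC_ref/D_ref)
      = (2840/25) / (1915/25)
      = 113.6 / 76.6 = 1.4830 = 148.30%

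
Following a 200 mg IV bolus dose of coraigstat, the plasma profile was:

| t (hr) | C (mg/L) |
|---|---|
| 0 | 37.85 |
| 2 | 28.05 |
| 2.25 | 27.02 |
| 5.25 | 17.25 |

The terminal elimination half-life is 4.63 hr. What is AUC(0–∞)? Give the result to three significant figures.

AUC = 254 mg/L·hr

Trapezoidal AUC_0→5.25:
  [0→2]: (37.85+28.05)/2 × 2 = 65.9
  [2→2.25]: (28.05+27.02)/2 × 0.25 = 6.88375
  [2.25→5.25]: (27.02+17.25)/2 × 3 = 66.405
  Sum = 139.18875 mg/L·hr
k_e = ln2 / t½ = 0.693147 / 4.63 = 0.1497 hr^-1
Extrapolated tail: C_last / k_e = 17.25 / 0.1497 = 115.230
AUC_0→∞ = 139.18875 + 115.230 = 254.41875 mg/L·hr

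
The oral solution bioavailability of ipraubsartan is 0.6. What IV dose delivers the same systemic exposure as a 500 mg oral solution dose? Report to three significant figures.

D_iv = 300 mg

Systemic exposure from an extravascular dose = F × D_ev, so the equivalent IV dose is F × D_ev.
D_iv = F × D_ev = 0.6 × 500 = 300 mg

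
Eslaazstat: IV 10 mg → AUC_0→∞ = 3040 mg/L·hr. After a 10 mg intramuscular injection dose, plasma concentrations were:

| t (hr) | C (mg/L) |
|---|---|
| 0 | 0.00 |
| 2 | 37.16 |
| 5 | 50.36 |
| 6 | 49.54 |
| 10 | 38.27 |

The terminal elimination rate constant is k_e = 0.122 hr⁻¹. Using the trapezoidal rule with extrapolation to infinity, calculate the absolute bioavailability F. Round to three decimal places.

F = 0.233

Trapezoidal AUC_0→10 (intramuscular injection):
  [0→2]: (0.00+37.16)/2 × 2 = 37.16
  [2→5]: (37.16+50.36)/2 × 3 = 131.28
  [5→6]: (50.36+49.54)/2 × 1 = 49.95
  [6→10]: (49.54+38.27)/2 × 4 = 175.62
  Sum = 394.01 mg/L·hr
Tail: C_last/k_e = 38.27/0.122 = 313.689
AUC_0→∞ (intramuscular injection) = 394.01 + 313.689 = 707.699 mg/L·hr
F = (AUC_ev/D_ev)/(AUC_iv/D_iv) = (707.699/10)/(3040/10) = 70.7699/304 = 0.2328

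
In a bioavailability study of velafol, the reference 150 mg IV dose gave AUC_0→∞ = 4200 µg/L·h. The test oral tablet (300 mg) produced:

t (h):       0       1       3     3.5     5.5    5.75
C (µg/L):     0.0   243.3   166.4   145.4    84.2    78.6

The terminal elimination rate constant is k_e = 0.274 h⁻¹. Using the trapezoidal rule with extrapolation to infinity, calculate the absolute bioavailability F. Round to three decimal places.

Trapezoidal AUC_0→5.75 (oral tablet):
  [0→1]: (0.0+243.3)/2 × 1 = 121.65
  [1→3]: (243.3+166.4)/2 × 2 = 409.7
  [3→3.5]: (166.4+145.4)/2 × 0.5 = 77.95
  [3.5→5.5]: (145.4+84.2)/2 × 2 = 229.6
  [5.5→5.75]: (84.2+78.6)/2 × 0.25 = 20.35
  Sum = 859.25 µg/L·h
Tail: C_last/k_e = 78.6/0.274 = 286.861
AUC_0→∞ (oral tablet) = 859.25 + 286.861 = 1146.111 µg/L·h
F = (AUC_ev/D_ev)/(AUC_iv/D_iv) = (1146.111/300)/(4200/150) = 3.82037/28 = 0.1364

F = 0.136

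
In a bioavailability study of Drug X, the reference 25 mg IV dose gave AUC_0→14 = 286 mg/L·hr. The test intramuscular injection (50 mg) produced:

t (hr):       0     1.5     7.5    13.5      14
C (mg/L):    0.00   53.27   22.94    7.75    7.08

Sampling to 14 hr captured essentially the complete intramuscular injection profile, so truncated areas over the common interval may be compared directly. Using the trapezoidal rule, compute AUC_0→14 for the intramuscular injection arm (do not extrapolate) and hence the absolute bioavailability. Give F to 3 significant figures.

Trapezoidal AUC_0→14 (intramuscular injection):
  [0→1.5]: (0.00+53.27)/2 × 1.5 = 39.9525
  [1.5→7.5]: (53.27+22.94)/2 × 6 = 228.63
  [7.5→13.5]: (22.94+7.75)/2 × 6 = 92.07
  [13.5→14]: (7.75+7.08)/2 × 0.5 = 3.7075
  Sum = 364.36 mg/L·hr
F = (AUC_ev/D_ev)/(AUC_iv/D_iv) = (364.36/50)/(286/25) = 7.2872/11.44 = 0.6370

F = 0.637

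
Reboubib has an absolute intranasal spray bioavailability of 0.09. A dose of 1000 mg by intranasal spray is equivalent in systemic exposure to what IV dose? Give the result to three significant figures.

Systemic exposure from an extravascular dose = F × D_ev, so the equivalent IV dose is F × D_ev.
D_iv = F × D_ev = 0.09 × 1000 = 90 mg

D_iv = 90.0 mg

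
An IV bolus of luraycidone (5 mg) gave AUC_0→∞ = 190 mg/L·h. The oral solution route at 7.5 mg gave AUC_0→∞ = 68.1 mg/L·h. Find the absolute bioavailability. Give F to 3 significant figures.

F = (AUC_ev / D_ev) / (AUC_iv / D_iv)
  = (68.1/7.5) / (190/5)
  = 9.08 / 38 = 0.2389

F = 0.239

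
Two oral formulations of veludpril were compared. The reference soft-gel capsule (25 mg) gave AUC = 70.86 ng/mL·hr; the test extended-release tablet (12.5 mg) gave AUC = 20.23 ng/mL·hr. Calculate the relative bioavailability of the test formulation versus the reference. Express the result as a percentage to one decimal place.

F_rel = (AUC_test/D_test) / (AUC_ref/D_ref)
      = (20.23/12.5) / (70.86/25)
      = 1.6184 / 2.8344 = 0.5710 = 57.10%

F_rel = 57.1%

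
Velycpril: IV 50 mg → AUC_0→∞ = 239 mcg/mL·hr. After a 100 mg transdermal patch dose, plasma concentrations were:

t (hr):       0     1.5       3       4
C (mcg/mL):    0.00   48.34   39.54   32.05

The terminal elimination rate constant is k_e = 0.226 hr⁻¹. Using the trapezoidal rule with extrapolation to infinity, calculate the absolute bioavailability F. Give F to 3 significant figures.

Trapezoidal AUC_0→4 (transdermal patch):
  [0→1.5]: (0.00+48.34)/2 × 1.5 = 36.255
  [1.5→3]: (48.34+39.54)/2 × 1.5 = 65.91
  [3→4]: (39.54+32.05)/2 × 1 = 35.795
  Sum = 137.96 mcg/mL·hr
Tail: C_last/k_e = 32.05/0.226 = 141.814
AUC_0→∞ (transdermal patch) = 137.96 + 141.814 = 279.774 mcg/mL·hr
F = (AUC_ev/D_ev)/(AUC_iv/D_iv) = (279.774/100)/(239/50) = 2.79774/4.78 = 0.5853

F = 0.585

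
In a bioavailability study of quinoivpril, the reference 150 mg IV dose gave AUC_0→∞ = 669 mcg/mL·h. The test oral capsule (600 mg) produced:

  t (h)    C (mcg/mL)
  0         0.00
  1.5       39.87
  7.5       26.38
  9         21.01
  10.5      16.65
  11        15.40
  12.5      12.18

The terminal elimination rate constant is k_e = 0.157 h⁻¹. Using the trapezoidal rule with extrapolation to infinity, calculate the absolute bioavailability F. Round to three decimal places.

F = 0.149

Trapezoidal AUC_0→12.5 (oral capsule):
  [0→1.5]: (0.00+39.87)/2 × 1.5 = 29.9025
  [1.5→7.5]: (39.87+26.38)/2 × 6 = 198.75
  [7.5→9]: (26.38+21.01)/2 × 1.5 = 35.5425
  [9→10.5]: (21.01+16.65)/2 × 1.5 = 28.245
  [10.5→11]: (16.65+15.40)/2 × 0.5 = 8.0125
  [11→12.5]: (15.40+12.18)/2 × 1.5 = 20.685
  Sum = 321.1375 mcg/mL·h
Tail: C_last/k_e = 12.18/0.157 = 77.580
AUC_0→∞ (oral capsule) = 321.1375 + 77.580 = 398.7175 mcg/mL·h
F = (AUC_ev/D_ev)/(AUC_iv/D_iv) = (398.7175/600)/(669/150) = 0.664529/4.46 = 0.1490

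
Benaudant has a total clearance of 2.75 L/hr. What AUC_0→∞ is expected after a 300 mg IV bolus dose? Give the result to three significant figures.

AUC = 109 mg/L·hr

AUC_0→∞ = Dose_iv / CL
        = 300 / 2.75 = 109.091 mg/L·hr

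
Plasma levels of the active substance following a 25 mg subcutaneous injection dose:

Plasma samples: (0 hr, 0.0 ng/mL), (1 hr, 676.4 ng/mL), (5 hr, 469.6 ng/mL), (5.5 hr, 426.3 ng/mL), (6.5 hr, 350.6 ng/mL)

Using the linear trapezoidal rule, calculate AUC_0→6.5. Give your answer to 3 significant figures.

AUC = 3240 ng/mL·hr

Trapezoidal AUC_0→6.5:
  [0→1]: (0.0+676.4)/2 × 1 = 338.2
  [1→5]: (676.4+469.6)/2 × 4 = 2292.0
  [5→5.5]: (469.6+426.3)/2 × 0.5 = 223.975
  [5.5→6.5]: (426.3+350.6)/2 × 1 = 388.45
  Sum = 3242.625 ng/mL·hr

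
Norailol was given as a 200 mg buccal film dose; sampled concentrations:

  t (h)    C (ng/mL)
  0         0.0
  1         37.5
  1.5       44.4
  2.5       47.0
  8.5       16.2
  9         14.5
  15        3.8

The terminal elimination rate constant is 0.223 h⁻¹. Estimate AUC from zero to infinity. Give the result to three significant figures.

Trapezoidal AUC_0→15:
  [0→1]: (0.0+37.5)/2 × 1 = 18.75
  [1→1.5]: (37.5+44.4)/2 × 0.5 = 20.475
  [1.5→2.5]: (44.4+47.0)/2 × 1 = 45.7
  [2.5→8.5]: (47.0+16.2)/2 × 6 = 189.6
  [8.5→9]: (16.2+14.5)/2 × 0.5 = 7.675
  [9→15]: (14.5+3.8)/2 × 6 = 54.9
  Sum = 337.1 ng/mL·h
Extrapolated tail: C_last / k_e = 3.8 / 0.223 = 17.040
AUC_0→∞ = 337.1 + 17.040 = 354.14 ng/mL·h

AUC = 354 ng/mL·h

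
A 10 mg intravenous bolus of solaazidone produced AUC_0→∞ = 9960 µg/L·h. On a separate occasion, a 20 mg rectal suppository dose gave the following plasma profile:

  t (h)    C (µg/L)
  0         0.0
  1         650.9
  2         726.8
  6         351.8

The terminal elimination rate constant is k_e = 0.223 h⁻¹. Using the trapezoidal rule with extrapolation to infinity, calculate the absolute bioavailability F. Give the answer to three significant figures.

F = 0.238

Trapezoidal AUC_0→6 (rectal suppository):
  [0→1]: (0.0+650.9)/2 × 1 = 325.45
  [1→2]: (650.9+726.8)/2 × 1 = 688.85
  [2→6]: (726.8+351.8)/2 × 4 = 2157.2
  Sum = 3171.5 µg/L·h
Tail: C_last/k_e = 351.8/0.223 = 1577.578
AUC_0→∞ (rectal suppository) = 3171.5 + 1577.578 = 4749.078 µg/L·h
F = (AUC_ev/D_ev)/(AUC_iv/D_iv) = (4749.078/20)/(9960/10) = 237.4539/996 = 0.2384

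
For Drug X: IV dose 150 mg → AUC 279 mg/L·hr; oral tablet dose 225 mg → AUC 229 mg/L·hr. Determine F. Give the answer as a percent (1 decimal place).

F = 54.7%

F = (AUC_ev / D_ev) / (AUC_iv / D_iv)
  = (229/225) / (279/150)
  = 1.01778 / 1.86 = 0.5472
  = 54.72%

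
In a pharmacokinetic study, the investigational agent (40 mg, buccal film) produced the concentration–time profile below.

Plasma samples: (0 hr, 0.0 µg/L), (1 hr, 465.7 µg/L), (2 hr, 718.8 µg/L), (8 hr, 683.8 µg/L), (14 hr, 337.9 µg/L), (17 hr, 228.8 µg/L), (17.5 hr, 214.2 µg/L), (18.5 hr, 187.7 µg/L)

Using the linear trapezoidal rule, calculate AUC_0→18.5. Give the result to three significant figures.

Trapezoidal AUC_0→18.5:
  [0→1]: (0.0+465.7)/2 × 1 = 232.85
  [1→2]: (465.7+718.8)/2 × 1 = 592.25
  [2→8]: (718.8+683.8)/2 × 6 = 4207.8
  [8→14]: (683.8+337.9)/2 × 6 = 3065.1
  [14→17]: (337.9+228.8)/2 × 3 = 850.05
  [17→17.5]: (228.8+214.2)/2 × 0.5 = 110.75
  [17.5→18.5]: (214.2+187.7)/2 × 1 = 200.95
  Sum = 9259.75 µg/L·hr

AUC = 9260 µg/L·hr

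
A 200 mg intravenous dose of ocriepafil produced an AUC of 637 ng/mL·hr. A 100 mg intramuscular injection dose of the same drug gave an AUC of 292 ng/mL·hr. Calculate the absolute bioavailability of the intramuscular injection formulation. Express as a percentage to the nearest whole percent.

F = (AUC_ev / D_ev) / (AUC_iv / D_iv)
  = (292/100) / (637/200)
  = 2.92 / 3.185 = 0.9168
  = 91.68%

F = 92%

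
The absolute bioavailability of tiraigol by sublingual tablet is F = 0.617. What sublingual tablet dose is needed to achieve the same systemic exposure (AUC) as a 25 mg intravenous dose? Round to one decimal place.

D_sublingual = 40.5 mg

For equal systemic exposure: F × D_ev = D_iv
D_ev = D_iv / F = 25 / 0.617 = 40.5186 mg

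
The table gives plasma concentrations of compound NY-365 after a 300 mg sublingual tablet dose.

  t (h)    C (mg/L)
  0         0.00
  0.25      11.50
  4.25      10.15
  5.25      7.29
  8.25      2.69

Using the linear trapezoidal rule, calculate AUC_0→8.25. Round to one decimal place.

AUC = 68.4 mg/L·h

Trapezoidal AUC_0→8.25:
  [0→0.25]: (0.00+11.50)/2 × 0.25 = 1.4375
  [0.25→4.25]: (11.50+10.15)/2 × 4 = 43.3
  [4.25→5.25]: (10.15+7.29)/2 × 1 = 8.72
  [5.25→8.25]: (7.29+2.69)/2 × 3 = 14.97
  Sum = 68.4275 mg/L·h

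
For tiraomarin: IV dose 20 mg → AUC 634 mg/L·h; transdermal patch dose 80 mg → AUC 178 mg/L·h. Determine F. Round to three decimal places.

F = 0.070

F = (AUC_ev / D_ev) / (AUC_iv / D_iv)
  = (178/80) / (634/20)
  = 2.225 / 31.7 = 0.0702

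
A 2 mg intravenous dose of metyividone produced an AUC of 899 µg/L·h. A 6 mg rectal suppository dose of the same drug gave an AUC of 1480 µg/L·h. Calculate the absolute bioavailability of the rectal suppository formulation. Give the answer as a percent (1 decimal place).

F = 54.9%

F = (AUC_ev / D_ev) / (AUC_iv / D_iv)
  = (1480/6) / (899/2)
  = 246.667 / 449.5 = 0.5488
  = 54.88%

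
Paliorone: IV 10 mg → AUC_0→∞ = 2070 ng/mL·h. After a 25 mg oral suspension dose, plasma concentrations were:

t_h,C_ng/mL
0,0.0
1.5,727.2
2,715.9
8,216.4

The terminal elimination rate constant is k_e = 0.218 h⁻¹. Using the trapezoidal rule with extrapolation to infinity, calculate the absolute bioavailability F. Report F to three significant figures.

Trapezoidal AUC_0→8 (oral suspension):
  [0→1.5]: (0.0+727.2)/2 × 1.5 = 545.4
  [1.5→2]: (727.2+715.9)/2 × 0.5 = 360.775
  [2→8]: (715.9+216.4)/2 × 6 = 2796.9
  Sum = 3703.075 ng/mL·h
Tail: C_last/k_e = 216.4/0.218 = 992.661
AUC_0→∞ (oral suspension) = 3703.075 + 992.661 = 4695.736 ng/mL·h
F = (AUC_ev/D_ev)/(AUC_iv/D_iv) = (4695.736/25)/(2070/10) = 187.82944/207 = 0.9074

F = 0.907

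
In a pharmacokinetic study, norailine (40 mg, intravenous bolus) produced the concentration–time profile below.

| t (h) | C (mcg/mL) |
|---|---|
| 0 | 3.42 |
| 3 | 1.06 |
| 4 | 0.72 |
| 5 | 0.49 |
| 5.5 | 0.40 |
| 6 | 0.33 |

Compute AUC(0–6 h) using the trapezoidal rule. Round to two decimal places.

AUC = 8.62 mcg/mL·h

Trapezoidal AUC_0→6:
  [0→3]: (3.42+1.06)/2 × 3 = 6.72
  [3→4]: (1.06+0.72)/2 × 1 = 0.89
  [4→5]: (0.72+0.49)/2 × 1 = 0.605
  [5→5.5]: (0.49+0.40)/2 × 0.5 = 0.2225
  [5.5→6]: (0.40+0.33)/2 × 0.5 = 0.1825
  Sum = 8.62 mcg/mL·h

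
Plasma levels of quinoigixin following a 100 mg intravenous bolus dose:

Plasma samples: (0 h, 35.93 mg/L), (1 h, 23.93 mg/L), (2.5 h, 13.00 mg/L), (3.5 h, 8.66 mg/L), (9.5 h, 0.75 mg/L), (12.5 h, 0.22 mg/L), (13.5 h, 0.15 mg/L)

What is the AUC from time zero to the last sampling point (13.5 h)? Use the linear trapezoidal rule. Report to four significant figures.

Trapezoidal AUC_0→13.5:
  [0→1]: (35.93+23.93)/2 × 1 = 29.93
  [1→2.5]: (23.93+13.00)/2 × 1.5 = 27.6975
  [2.5→3.5]: (13.00+8.66)/2 × 1 = 10.83
  [3.5→9.5]: (8.66+0.75)/2 × 6 = 28.23
  [9.5→12.5]: (0.75+0.22)/2 × 3 = 1.455
  [12.5→13.5]: (0.22+0.15)/2 × 1 = 0.185
  Sum = 98.3275 mg/L·h

AUC = 98.33 mg/L·h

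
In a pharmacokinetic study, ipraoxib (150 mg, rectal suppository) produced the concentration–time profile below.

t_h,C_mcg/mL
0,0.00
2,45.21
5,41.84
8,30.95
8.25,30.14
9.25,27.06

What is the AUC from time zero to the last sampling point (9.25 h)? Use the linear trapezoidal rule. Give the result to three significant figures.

Trapezoidal AUC_0→9.25:
  [0→2]: (0.00+45.21)/2 × 2 = 45.21
  [2→5]: (45.21+41.84)/2 × 3 = 130.575
  [5→8]: (41.84+30.95)/2 × 3 = 109.185
  [8→8.25]: (30.95+30.14)/2 × 0.25 = 7.63625
  [8.25→9.25]: (30.14+27.06)/2 × 1 = 28.6
  Sum = 321.20625 mcg/mL·h

AUC = 321 mcg/mL·h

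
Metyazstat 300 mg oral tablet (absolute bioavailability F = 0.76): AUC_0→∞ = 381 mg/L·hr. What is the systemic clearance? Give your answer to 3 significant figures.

CL = F × Dose / AUC_0→∞
   = 0.76 × 300 / 381 = 0.598425 L/hr

CL = 0.598 L/hr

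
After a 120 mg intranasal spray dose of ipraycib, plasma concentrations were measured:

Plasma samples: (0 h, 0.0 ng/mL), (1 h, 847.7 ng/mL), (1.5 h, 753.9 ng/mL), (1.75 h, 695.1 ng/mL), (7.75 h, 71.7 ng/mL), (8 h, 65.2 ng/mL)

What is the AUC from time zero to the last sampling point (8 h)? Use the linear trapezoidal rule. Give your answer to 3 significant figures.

Trapezoidal AUC_0→8:
  [0→1]: (0.0+847.7)/2 × 1 = 423.85
  [1→1.5]: (847.7+753.9)/2 × 0.5 = 400.4
  [1.5→1.75]: (753.9+695.1)/2 × 0.25 = 181.125
  [1.75→7.75]: (695.1+71.7)/2 × 6 = 2300.4
  [7.75→8]: (71.7+65.2)/2 × 0.25 = 17.1125
  Sum = 3322.8875 ng/mL·h

AUC = 3320 ng/mL·h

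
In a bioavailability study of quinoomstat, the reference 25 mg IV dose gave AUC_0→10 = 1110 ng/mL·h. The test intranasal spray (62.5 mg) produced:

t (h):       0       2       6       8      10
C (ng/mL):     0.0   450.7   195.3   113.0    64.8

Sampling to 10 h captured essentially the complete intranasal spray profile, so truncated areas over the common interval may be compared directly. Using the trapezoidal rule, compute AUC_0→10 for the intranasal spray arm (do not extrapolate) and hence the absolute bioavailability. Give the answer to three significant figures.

F = 0.803

Trapezoidal AUC_0→10 (intranasal spray):
  [0→2]: (0.0+450.7)/2 × 2 = 450.7
  [2→6]: (450.7+195.3)/2 × 4 = 1292.0
  [6→8]: (195.3+113.0)/2 × 2 = 308.3
  [8→10]: (113.0+64.8)/2 × 2 = 177.8
  Sum = 2228.8 ng/mL·h
F = (AUC_ev/D_ev)/(AUC_iv/D_iv) = (2228.8/62.5)/(1110/25) = 35.6608/44.4 = 0.8032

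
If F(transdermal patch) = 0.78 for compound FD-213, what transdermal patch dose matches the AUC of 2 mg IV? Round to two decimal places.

For equal systemic exposure: F × D_ev = D_iv
D_ev = D_iv / F = 2 / 0.78 = 2.5641 mg

D_transdermal = 2.56 mg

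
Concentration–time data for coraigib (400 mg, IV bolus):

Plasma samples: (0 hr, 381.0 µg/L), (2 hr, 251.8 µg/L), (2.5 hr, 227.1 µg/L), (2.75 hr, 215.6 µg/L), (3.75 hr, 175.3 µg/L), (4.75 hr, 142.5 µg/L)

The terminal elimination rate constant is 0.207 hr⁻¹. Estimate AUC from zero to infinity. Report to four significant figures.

Trapezoidal AUC_0→4.75:
  [0→2]: (381.0+251.8)/2 × 2 = 632.8
  [2→2.5]: (251.8+227.1)/2 × 0.5 = 119.725
  [2.5→2.75]: (227.1+215.6)/2 × 0.25 = 55.3375
  [2.75→3.75]: (215.6+175.3)/2 × 1 = 195.45
  [3.75→4.75]: (175.3+142.5)/2 × 1 = 158.9
  Sum = 1162.2125 µg/L·hr
Extrapolated tail: C_last / k_e = 142.5 / 0.207 = 688.406
AUC_0→∞ = 1162.2125 + 688.406 = 1850.6185 µg/L·hr

AUC = 1851 µg/L·hr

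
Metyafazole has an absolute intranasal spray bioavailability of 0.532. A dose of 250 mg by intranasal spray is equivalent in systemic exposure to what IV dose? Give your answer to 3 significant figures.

Systemic exposure from an extravascular dose = F × D_ev, so the equivalent IV dose is F × D_ev.
D_iv = F × D_ev = 0.532 × 250 = 133 mg

D_iv = 133 mg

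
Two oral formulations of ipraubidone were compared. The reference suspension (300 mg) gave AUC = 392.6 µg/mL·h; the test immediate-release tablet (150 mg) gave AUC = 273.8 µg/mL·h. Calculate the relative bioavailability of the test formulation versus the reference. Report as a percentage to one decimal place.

F_rel = 139.5%

F_rel = (AUC_test/D_test) / (AUC_ref/D_ref)
      = (273.8/150) / (392.6/300)
      = 1.82533 / 1.30867 = 1.3948 = 139.48%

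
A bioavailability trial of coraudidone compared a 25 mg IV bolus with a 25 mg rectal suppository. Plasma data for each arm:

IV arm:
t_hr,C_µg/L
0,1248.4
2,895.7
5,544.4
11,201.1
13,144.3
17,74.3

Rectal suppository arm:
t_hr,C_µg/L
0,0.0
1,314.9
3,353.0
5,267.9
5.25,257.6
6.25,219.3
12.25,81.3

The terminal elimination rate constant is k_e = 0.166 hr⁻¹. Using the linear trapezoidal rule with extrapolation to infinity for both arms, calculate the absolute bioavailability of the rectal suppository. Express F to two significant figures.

F = 0.40

Trapezoidal AUC_0→17 (IV):
  [0→2]: (1248.4+895.7)/2 × 2 = 2144.1
  [2→5]: (895.7+544.4)/2 × 3 = 2160.15
  [5→11]: (544.4+201.1)/2 × 6 = 2236.5
  [11→13]: (201.1+144.3)/2 × 2 = 345.4
  [13→17]: (144.3+74.3)/2 × 4 = 437.2
  Sum = 7323.35 µg/L·hr
IV tail: 74.3/0.166 = 447.590; AUC_iv,0→∞ = 7323.35 + 447.590 = 7770.94 µg/L·hr
Trapezoidal AUC_0→12.25 (rectal suppository):
  [0→1]: (0.0+314.9)/2 × 1 = 157.45
  [1→3]: (314.9+353.0)/2 × 2 = 667.9
  [3→5]: (353.0+267.9)/2 × 2 = 620.9
  [5→5.25]: (267.9+257.6)/2 × 0.25 = 65.6875
  [5.25→6.25]: (257.6+219.3)/2 × 1 = 238.45
  [6.25→12.25]: (219.3+81.3)/2 × 6 = 901.8
  Sum = 2652.1875 µg/L·hr
rectal suppository tail: 81.3/0.166 = 489.759; AUC_ev,0→∞ = 2652.1875 + 489.759 = 3141.9465 µg/L·hr
F = (AUC_ev/D_ev)/(AUC_iv/D_iv) = (3141.9465/25)/(7770.94/25) = 125.67786/310.8376 = 0.4043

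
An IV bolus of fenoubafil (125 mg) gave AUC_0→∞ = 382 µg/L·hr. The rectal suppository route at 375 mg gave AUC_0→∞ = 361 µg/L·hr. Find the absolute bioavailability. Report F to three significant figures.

F = (AUC_ev / D_ev) / (AUC_iv / D_iv)
  = (361/375) / (382/125)
  = 0.962667 / 3.056 = 0.3150

F = 0.315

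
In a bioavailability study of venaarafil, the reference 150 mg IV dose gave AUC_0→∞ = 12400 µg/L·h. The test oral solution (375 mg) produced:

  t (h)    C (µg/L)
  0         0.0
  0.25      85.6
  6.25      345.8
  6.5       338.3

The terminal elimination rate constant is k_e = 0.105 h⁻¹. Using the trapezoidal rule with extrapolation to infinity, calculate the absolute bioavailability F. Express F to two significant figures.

Trapezoidal AUC_0→6.5 (oral solution):
  [0→0.25]: (0.0+85.6)/2 × 0.25 = 10.7
  [0.25→6.25]: (85.6+345.8)/2 × 6 = 1294.2
  [6.25→6.5]: (345.8+338.3)/2 × 0.25 = 85.5125
  Sum = 1390.4125 µg/L·h
Tail: C_last/k_e = 338.3/0.105 = 3221.905
AUC_0→∞ (oral solution) = 1390.4125 + 3221.905 = 4612.3175 µg/L·h
F = (AUC_ev/D_ev)/(AUC_iv/D_iv) = (4612.3175/375)/(12400/150) = 12.2995/82.6667 = 0.1488

F = 0.15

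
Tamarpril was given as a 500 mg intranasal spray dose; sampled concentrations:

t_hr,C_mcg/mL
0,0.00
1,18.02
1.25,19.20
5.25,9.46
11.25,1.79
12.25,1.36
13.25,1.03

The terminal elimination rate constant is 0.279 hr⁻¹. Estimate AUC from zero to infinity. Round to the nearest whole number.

Trapezoidal AUC_0→13.25:
  [0→1]: (0.00+18.02)/2 × 1 = 9.01
  [1→1.25]: (18.02+19.20)/2 × 0.25 = 4.6525
  [1.25→5.25]: (19.20+9.46)/2 × 4 = 57.32
  [5.25→11.25]: (9.46+1.79)/2 × 6 = 33.75
  [11.25→12.25]: (1.79+1.36)/2 × 1 = 1.575
  [12.25→13.25]: (1.36+1.03)/2 × 1 = 1.195
  Sum = 107.5025 mcg/mL·hr
Extrapolated tail: C_last / k_e = 1.03 / 0.279 = 3.692
AUC_0→∞ = 107.5025 + 3.692 = 111.1945 mcg/mL·hr

AUC = 111 mcg/mL·hr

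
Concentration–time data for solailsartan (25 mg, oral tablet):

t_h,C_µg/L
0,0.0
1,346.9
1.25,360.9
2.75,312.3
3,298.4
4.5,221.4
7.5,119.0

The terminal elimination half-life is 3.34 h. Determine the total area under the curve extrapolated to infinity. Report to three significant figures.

Trapezoidal AUC_0→7.5:
  [0→1]: (0.0+346.9)/2 × 1 = 173.45
  [1→1.25]: (346.9+360.9)/2 × 0.25 = 88.475
  [1.25→2.75]: (360.9+312.3)/2 × 1.5 = 504.9
  [2.75→3]: (312.3+298.4)/2 × 0.25 = 76.3375
  [3→4.5]: (298.4+221.4)/2 × 1.5 = 389.85
  [4.5→7.5]: (221.4+119.0)/2 × 3 = 510.6
  Sum = 1743.6125 µg/L·h
k_e = ln2 / t½ = 0.693147 / 3.34 = 0.2075 h^-1
Extrapolated tail: C_last / k_e = 119.0 / 0.2075 = 573.494
AUC_0→∞ = 1743.6125 + 573.494 = 2317.1065 µg/L·h

AUC = 2320 µg/L·h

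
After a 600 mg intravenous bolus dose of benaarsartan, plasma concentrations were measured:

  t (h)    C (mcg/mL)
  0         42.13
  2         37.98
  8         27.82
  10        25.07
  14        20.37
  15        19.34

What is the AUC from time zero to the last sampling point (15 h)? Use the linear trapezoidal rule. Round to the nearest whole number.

AUC = 441 mcg/mL·h

Trapezoidal AUC_0→15:
  [0→2]: (42.13+37.98)/2 × 2 = 80.11
  [2→8]: (37.98+27.82)/2 × 6 = 197.4
  [8→10]: (27.82+25.07)/2 × 2 = 52.89
  [10→14]: (25.07+20.37)/2 × 4 = 90.88
  [14→15]: (20.37+19.34)/2 × 1 = 19.855
  Sum = 441.135 mcg/mL·h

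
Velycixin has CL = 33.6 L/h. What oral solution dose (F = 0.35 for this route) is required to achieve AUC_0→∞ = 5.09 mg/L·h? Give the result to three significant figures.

Dose = 489 mg

Dose = CL × AUC_0→∞ / F
     = 33.6 × 5.09 / 0.35 = 488.64 mg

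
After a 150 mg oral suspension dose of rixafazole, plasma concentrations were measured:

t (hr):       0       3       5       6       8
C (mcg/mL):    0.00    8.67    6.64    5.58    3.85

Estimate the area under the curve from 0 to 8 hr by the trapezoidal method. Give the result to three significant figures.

AUC = 43.9 mcg/mL·hr

Trapezoidal AUC_0→8:
  [0→3]: (0.00+8.67)/2 × 3 = 13.005
  [3→5]: (8.67+6.64)/2 × 2 = 15.31
  [5→6]: (6.64+5.58)/2 × 1 = 6.11
  [6→8]: (5.58+3.85)/2 × 2 = 9.43
  Sum = 43.855 mcg/mL·hr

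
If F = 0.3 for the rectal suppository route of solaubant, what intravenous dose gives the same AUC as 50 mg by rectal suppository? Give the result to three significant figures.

D_iv = 15.0 mg

Systemic exposure from an extravascular dose = F × D_ev, so the equivalent IV dose is F × D_ev.
D_iv = F × D_ev = 0.3 × 50 = 15 mg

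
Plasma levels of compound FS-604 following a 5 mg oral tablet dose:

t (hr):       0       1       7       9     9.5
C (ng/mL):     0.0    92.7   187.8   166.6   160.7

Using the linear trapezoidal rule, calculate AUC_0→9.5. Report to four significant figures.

Trapezoidal AUC_0→9.5:
  [0→1]: (0.0+92.7)/2 × 1 = 46.35
  [1→7]: (92.7+187.8)/2 × 6 = 841.5
  [7→9]: (187.8+166.6)/2 × 2 = 354.4
  [9→9.5]: (166.6+160.7)/2 × 0.5 = 81.825
  Sum = 1324.075 ng/mL·hr

AUC = 1324 ng/mL·hr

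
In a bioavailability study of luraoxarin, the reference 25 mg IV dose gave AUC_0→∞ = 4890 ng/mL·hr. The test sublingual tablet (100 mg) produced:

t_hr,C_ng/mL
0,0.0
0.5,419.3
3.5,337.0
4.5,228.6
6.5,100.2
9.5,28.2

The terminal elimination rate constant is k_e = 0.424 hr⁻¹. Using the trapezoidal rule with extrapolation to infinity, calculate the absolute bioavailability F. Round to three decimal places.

Trapezoidal AUC_0→9.5 (sublingual tablet):
  [0→0.5]: (0.0+419.3)/2 × 0.5 = 104.825
  [0.5→3.5]: (419.3+337.0)/2 × 3 = 1134.45
  [3.5→4.5]: (337.0+228.6)/2 × 1 = 282.8
  [4.5→6.5]: (228.6+100.2)/2 × 2 = 328.8
  [6.5→9.5]: (100.2+28.2)/2 × 3 = 192.6
  Sum = 2043.475 ng/mL·hr
Tail: C_last/k_e = 28.2/0.424 = 66.509
AUC_0→∞ (sublingual tablet) = 2043.475 + 66.509 = 2109.984 ng/mL·hr
F = (AUC_ev/D_ev)/(AUC_iv/D_iv) = (2109.984/100)/(4890/25) = 21.09984/195.6 = 0.1079

F = 0.108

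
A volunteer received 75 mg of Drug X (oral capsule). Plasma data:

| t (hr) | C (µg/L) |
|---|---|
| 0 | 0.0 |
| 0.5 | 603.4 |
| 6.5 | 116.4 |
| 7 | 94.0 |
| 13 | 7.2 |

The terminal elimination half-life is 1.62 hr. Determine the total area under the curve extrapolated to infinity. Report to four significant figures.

Trapezoidal AUC_0→13:
  [0→0.5]: (0.0+603.4)/2 × 0.5 = 150.85
  [0.5→6.5]: (603.4+116.4)/2 × 6 = 2159.4
  [6.5→7]: (116.4+94.0)/2 × 0.5 = 52.6
  [7→13]: (94.0+7.2)/2 × 6 = 303.6
  Sum = 2666.45 µg/L·hr
k_e = ln2 / t½ = 0.693147 / 1.62 = 0.4279 hr^-1
Extrapolated tail: C_last / k_e = 7.2 / 0.4279 = 16.826
AUC_0→∞ = 2666.45 + 16.826 = 2683.276 µg/L·hr

AUC = 2683 µg/L·hr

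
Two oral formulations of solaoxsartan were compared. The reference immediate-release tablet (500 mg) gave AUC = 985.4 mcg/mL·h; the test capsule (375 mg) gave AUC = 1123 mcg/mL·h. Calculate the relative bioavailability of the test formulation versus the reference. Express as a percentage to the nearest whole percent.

F_rel = 152%

F_rel = (AUC_test/D_test) / (AUC_ref/D_ref)
      = (1123/375) / (985.4/500)
      = 2.99467 / 1.9708 = 1.5195 = 151.95%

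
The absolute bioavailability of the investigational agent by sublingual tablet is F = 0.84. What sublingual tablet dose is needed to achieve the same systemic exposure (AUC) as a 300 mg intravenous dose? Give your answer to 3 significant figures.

For equal systemic exposure: F × D_ev = D_iv
D_ev = D_iv / F = 300 / 0.84 = 357.143 mg

D_sublingual = 357 mg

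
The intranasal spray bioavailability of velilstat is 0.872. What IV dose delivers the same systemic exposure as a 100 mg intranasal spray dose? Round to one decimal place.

Systemic exposure from an extravascular dose = F × D_ev, so the equivalent IV dose is F × D_ev.
D_iv = F × D_ev = 0.872 × 100 = 87.2 mg

D_iv = 87.2 mg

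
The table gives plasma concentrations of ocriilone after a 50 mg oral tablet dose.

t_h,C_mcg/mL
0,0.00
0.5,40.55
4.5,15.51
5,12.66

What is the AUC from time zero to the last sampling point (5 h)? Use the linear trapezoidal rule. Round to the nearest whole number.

Trapezoidal AUC_0→5:
  [0→0.5]: (0.00+40.55)/2 × 0.5 = 10.1375
  [0.5→4.5]: (40.55+15.51)/2 × 4 = 112.12
  [4.5→5]: (15.51+12.66)/2 × 0.5 = 7.0425
  Sum = 129.3 mcg/mL·h

AUC = 129 mcg/mL·h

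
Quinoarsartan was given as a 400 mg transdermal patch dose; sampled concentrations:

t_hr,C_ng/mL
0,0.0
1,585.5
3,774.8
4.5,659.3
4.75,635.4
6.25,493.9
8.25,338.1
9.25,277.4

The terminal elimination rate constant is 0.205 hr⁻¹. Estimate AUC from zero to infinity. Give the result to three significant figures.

Trapezoidal AUC_0→9.25:
  [0→1]: (0.0+585.5)/2 × 1 = 292.75
  [1→3]: (585.5+774.8)/2 × 2 = 1360.3
  [3→4.5]: (774.8+659.3)/2 × 1.5 = 1075.575
  [4.5→4.75]: (659.3+635.4)/2 × 0.25 = 161.8375
  [4.75→6.25]: (635.4+493.9)/2 × 1.5 = 846.975
  [6.25→8.25]: (493.9+338.1)/2 × 2 = 832.0
  [8.25→9.25]: (338.1+277.4)/2 × 1 = 307.75
  Sum = 4877.1875 ng/mL·hr
Extrapolated tail: C_last / k_e = 277.4 / 0.205 = 1353.171
AUC_0→∞ = 4877.1875 + 1353.171 = 6230.3585 ng/mL·hr

AUC = 6230 ng/mL·hr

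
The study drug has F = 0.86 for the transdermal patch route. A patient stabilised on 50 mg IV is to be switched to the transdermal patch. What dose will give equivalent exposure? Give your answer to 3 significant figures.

D_transdermal = 58.1 mg

For equal systemic exposure: F × D_ev = D_iv
D_ev = D_iv / F = 50 / 0.86 = 58.1395 mg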